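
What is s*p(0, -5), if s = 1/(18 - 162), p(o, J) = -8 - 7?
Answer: 5/48 ≈ 0.10417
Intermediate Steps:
p(o, J) = -15
s = -1/144 (s = 1/(-144) = -1/144 ≈ -0.0069444)
s*p(0, -5) = -1/144*(-15) = 5/48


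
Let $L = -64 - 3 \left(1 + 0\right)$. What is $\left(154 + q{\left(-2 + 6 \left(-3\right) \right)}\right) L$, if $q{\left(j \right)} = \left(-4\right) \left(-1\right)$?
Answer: $-10586$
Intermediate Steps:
$L = -67$ ($L = -64 - 3 \cdot 1 = -64 - 3 = -67$)
$q{\left(j \right)} = 4$
$\left(154 + q{\left(-2 + 6 \left(-3\right) \right)}\right) L = \left(154 + 4\right) \left(-67\right) = 158 \left(-67\right) = -10586$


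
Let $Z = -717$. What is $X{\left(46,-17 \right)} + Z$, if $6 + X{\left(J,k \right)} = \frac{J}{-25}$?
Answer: $- \frac{18121}{25} \approx -724.84$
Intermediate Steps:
$X{\left(J,k \right)} = -6 - \frac{J}{25}$ ($X{\left(J,k \right)} = -6 + \frac{J}{-25} = -6 + J \left(- \frac{1}{25}\right) = -6 - \frac{J}{25}$)
$X{\left(46,-17 \right)} + Z = \left(-6 - \frac{46}{25}\right) - 717 = - \frac{196}{25} - 717 = - \frac{18121}{25}$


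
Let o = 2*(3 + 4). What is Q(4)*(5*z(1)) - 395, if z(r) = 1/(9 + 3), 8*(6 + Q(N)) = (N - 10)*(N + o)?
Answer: -3225/8 ≈ -403.13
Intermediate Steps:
o = 14 (o = 2*7 = 14)
Q(N) = -6 + (-10 + N)*(14 + N)/8 (Q(N) = -6 + ((N - 10)*(N + 14))/8 = -6 + ((-10 + N)*(14 + N))/8 = -6 + (-10 + N)*(14 + N)/8)
z(r) = 1/12
Q(4)*(5*z(1)) - 395 = (-47/2 + (½)*4 + (⅛)*4²)*(5*(1/12)) - 395 = (-47/2 + 2 + (⅛)*16)*(5/12) - 395 = (-47/2 + 2 + 2)*(5/12) - 395 = -39/2*5/12 - 395 = -65/8 - 395 = -3225/8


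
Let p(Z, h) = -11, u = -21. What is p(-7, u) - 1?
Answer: -12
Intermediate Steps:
p(-7, u) - 1 = -11 - 1 = -12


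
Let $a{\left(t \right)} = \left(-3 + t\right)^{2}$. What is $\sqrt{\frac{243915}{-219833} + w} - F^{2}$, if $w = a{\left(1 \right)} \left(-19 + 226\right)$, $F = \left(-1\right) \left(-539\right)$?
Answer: $-290521 + \frac{\sqrt{39960761085897}}{219833} \approx -2.9049 \cdot 10^{5}$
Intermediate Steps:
$F = 539$
$w = 828$ ($w = \left(-3 + 1\right)^{2} \left(-19 + 226\right) = \left(-2\right)^{2} \cdot 207 = 4 \cdot 207 = 828$)
$\sqrt{\frac{243915}{-219833} + w} - F^{2} = \sqrt{\frac{243915}{-219833} + 828} - 539^{2} = \sqrt{243915 \left(- \frac{1}{219833}\right) + 828} - 290521 = \sqrt{- \frac{243915}{219833} + 828} - 290521 = \sqrt{\frac{181777809}{219833}} - 290521 = \frac{\sqrt{39960761085897}}{219833} - 290521 = -290521 + \frac{\sqrt{39960761085897}}{219833}$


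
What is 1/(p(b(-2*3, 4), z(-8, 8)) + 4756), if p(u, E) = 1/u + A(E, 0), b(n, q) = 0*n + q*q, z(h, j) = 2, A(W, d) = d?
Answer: 16/76097 ≈ 0.00021026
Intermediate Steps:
b(n, q) = q² (b(n, q) = 0 + q² = q²)
p(u, E) = 1/u (p(u, E) = 1/u + 0 = 1/u)
1/(p(b(-2*3, 4), z(-8, 8)) + 4756) = 1/(1/(4²) + 4756) = 1/(1/16 + 4756) = 1/(76097/16) = 16/76097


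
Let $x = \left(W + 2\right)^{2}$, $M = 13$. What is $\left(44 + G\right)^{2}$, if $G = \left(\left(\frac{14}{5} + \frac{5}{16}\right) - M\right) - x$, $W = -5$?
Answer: $\frac{4036081}{6400} \approx 630.64$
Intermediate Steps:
$x = 9$ ($x = \left(-5 + 2\right)^{2} = \left(-3\right)^{2} = 9$)
$G = - \frac{1511}{80}$ ($G = \left(\left(\frac{14}{5} + \frac{5}{16}\right) - 13\right) - 9 = \left(\frac{249}{80} - 13\right) - 9 = - \frac{791}{80} - 9 = - \frac{1511}{80} \approx -18.888$)
$\left(44 + G\right)^{2} = \left(44 - \frac{1511}{80}\right)^{2} = \left(\frac{2009}{80}\right)^{2} = \frac{4036081}{6400}$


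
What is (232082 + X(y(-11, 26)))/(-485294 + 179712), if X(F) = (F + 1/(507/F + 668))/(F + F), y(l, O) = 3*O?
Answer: -6105046204/8038487301 ≈ -0.75948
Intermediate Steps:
X(F) = (F + 1/(668 + 507/F))/(2*F) (X(F) = (F + 1/(668 + 507/F))/((2*F)) = (F + 1/(668 + 507/F))*(1/(2*F)) = (F + 1/(668 + 507/F))/(2*F))
(232082 + X(y(-11, 26)))/(-485294 + 179712) = (232082 + 2*(127 + 167*(3*26))/(507 + 668*(3*26)))/(-485294 + 179712) = (232082 + 2*(127 + 167*78)/(507 + 668*78))/(-305582) = (232082 + 2*(127 + 13026)/(507 + 52104))*(-1/305582) = (232082 + 2*13153/52611)*(-1/305582) = (232082 + 2*(1/52611)*13153)*(-1/305582) = (232082 + 26306/52611)*(-1/305582) = (12210092408/52611)*(-1/305582) = -6105046204/8038487301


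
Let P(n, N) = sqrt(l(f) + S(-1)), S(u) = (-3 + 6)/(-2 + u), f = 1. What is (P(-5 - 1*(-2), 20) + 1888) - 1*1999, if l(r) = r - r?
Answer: -111 + I ≈ -111.0 + 1.0*I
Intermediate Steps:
l(r) = 0
S(u) = 3/(-2 + u)
P(n, N) = I (P(n, N) = sqrt(0 + 3/(-2 - 1)) = sqrt(0 + 3/(-3)) = sqrt(0 + 3*(-1/3)) = sqrt(0 - 1) = sqrt(-1) = I)
(P(-5 - 1*(-2), 20) + 1888) - 1*1999 = (I + 1888) - 1*1999 = (1888 + I) - 1999 = -111 + I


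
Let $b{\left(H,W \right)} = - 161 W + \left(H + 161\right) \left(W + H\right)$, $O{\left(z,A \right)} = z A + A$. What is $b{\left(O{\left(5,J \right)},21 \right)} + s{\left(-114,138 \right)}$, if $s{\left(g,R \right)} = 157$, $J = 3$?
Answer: $3757$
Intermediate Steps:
$O{\left(z,A \right)} = A + A z$ ($O{\left(z,A \right)} = A z + A = A + A z$)
$b{\left(H,W \right)} = - 161 W + \left(161 + H\right) \left(H + W\right)$
$b{\left(O{\left(5,J \right)},21 \right)} + s{\left(-114,138 \right)} = 3 \left(1 + 5\right) \left(161 + 3 \left(1 + 5\right) + 21\right) + 157 = 3 \cdot 6 \left(161 + 3 \cdot 6 + 21\right) + 157 = 18 \left(161 + 18 + 21\right) + 157 = 18 \cdot 200 + 157 = 3600 + 157 = 3757$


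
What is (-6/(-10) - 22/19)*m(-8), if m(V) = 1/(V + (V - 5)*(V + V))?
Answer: -53/19000 ≈ -0.0027895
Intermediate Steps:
m(V) = 1/(V + 2*V*(-5 + V)) (m(V) = 1/(V + (-5 + V)*(2*V)) = 1/(V + 2*V*(-5 + V)))
(-6/(-10) - 22/19)*m(-8) = (-6/(-10) - 22/19)*(1/((-8)*(-9 + 2*(-8)))) = (-6*(-⅒) - 22*1/19)*(-1/(8*(-9 - 16))) = (⅗ - 22/19)*(-⅛/(-25)) = -(-53)*(-1)/(760*25) = -53/95*1/200 = -53/19000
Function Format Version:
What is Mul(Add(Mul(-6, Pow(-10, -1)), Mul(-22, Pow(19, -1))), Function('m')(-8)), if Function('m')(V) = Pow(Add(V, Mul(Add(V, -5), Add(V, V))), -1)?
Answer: Rational(-53, 19000) ≈ -0.0027895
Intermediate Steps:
Function('m')(V) = Pow(Add(V, Mul(2, V, Add(-5, V))), -1) (Function('m')(V) = Pow(Add(V, Mul(Add(-5, V), Mul(2, V))), -1) = Pow(Add(V, Mul(2, V, Add(-5, V))), -1))
Mul(Add(Mul(-6, Pow(-10, -1)), Mul(-22, Pow(19, -1))), Function('m')(-8)) = Mul(Add(Mul(-6, Pow(-10, -1)), Mul(-22, Pow(19, -1))), Mul(Pow(-8, -1), Pow(Add(-9, Mul(2, -8)), -1))) = Mul(Add(Mul(-6, Rational(-1, 10)), Mul(-22, Rational(1, 19))), Mul(Rational(-1, 8), Pow(Add(-9, -16), -1))) = Mul(Add(Rational(3, 5), Rational(-22, 19)), Mul(Rational(-1, 8), Pow(-25, -1))) = Mul(Rational(-53, 95), Mul(Rational(-1, 8), Rational(-1, 25))) = Mul(Rational(-53, 95), Rational(1, 200)) = Rational(-53, 19000)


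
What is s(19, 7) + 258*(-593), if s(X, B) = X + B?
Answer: -152968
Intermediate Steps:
s(X, B) = B + X
s(19, 7) + 258*(-593) = (7 + 19) + 258*(-593) = 26 - 152994 = -152968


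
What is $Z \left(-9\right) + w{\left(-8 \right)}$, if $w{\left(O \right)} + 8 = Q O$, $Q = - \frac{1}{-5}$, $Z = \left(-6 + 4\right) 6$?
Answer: $\frac{492}{5} \approx 98.4$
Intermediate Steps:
$Z = -12$ ($Z = \left(-2\right) 6 = -12$)
$Q = \frac{1}{5}$ ($Q = \left(-1\right) \left(- \frac{1}{5}\right) = \frac{1}{5} \approx 0.2$)
$w{\left(O \right)} = -8 + \frac{O}{5}$
$Z \left(-9\right) + w{\left(-8 \right)} = \left(-12\right) \left(-9\right) + \left(-8 + \frac{1}{5} \left(-8\right)\right) = 108 - \frac{48}{5} = \frac{492}{5}$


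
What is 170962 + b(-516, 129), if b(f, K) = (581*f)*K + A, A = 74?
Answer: -38502648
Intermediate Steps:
b(f, K) = 74 + 581*K*f (b(f, K) = (581*f)*K + 74 = 581*K*f + 74 = 74 + 581*K*f)
170962 + b(-516, 129) = 170962 + (74 + 581*129*(-516)) = 170962 + (74 - 38673684) = 170962 - 38673610 = -38502648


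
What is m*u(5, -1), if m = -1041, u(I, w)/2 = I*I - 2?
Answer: -47886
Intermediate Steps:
u(I, w) = -4 + 2*I² (u(I, w) = 2*(I*I - 2) = 2*(I² - 2) = 2*(-2 + I²) = -4 + 2*I²)
m*u(5, -1) = -1041*(-4 + 2*5²) = -1041*(-4 + 2*25) = -1041*(-4 + 50) = -1041*46 = -47886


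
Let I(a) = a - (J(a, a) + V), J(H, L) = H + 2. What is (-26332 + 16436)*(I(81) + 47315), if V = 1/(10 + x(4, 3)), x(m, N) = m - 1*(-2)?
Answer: -936417659/2 ≈ -4.6821e+8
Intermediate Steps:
x(m, N) = 2 + m (x(m, N) = m + 2 = 2 + m)
J(H, L) = 2 + H
V = 1/16 (V = 1/(10 + (2 + 4)) = 1/(10 + 6) = 1/16 ≈ 0.062500)
I(a) = -33/16 (I(a) = a - ((2 + a) + 1/16) = a - (33/16 + a) = a + (-33/16 - a) = -33/16)
(-26332 + 16436)*(I(81) + 47315) = (-26332 + 16436)*(-33/16 + 47315) = -9896*757007/16 = -936417659/2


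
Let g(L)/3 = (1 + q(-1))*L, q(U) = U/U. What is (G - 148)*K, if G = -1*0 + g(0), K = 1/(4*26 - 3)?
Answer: -148/101 ≈ -1.4653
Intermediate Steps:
K = 1/101 (K = 1/(104 - 3) = 1/101 ≈ 0.0099010)
q(U) = 1
g(L) = 6*L (g(L) = 3*((1 + 1)*L) = 3*(2*L) = 6*L)
G = 0 (G = -1*0 + 6*0 = 0 + 0 = 0)
(G - 148)*K = (0 - 148)*(1/101) = -148*1/101 = -148/101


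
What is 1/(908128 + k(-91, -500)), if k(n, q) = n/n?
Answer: 1/908129 ≈ 1.1012e-6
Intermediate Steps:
k(n, q) = 1
1/(908128 + k(-91, -500)) = 1/(908128 + 1) = 1/908129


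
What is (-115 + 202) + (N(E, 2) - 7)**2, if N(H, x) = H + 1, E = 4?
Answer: 91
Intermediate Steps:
N(H, x) = 1 + H
(-115 + 202) + (N(E, 2) - 7)**2 = (-115 + 202) + ((1 + 4) - 7)**2 = 87 + (5 - 7)**2 = 87 + (-2)**2 = 87 + 4 = 91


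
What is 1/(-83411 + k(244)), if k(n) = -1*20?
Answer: -1/83431 ≈ -1.1986e-5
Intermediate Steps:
k(n) = -20
1/(-83411 + k(244)) = 1/(-83411 - 20) = 1/(-83431) = -1/83431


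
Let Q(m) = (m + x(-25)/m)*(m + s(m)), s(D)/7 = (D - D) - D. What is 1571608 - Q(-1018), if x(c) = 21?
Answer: 7789678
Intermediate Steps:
s(D) = -7*D (s(D) = 7*((D - D) - D) = 7*(0 - D) = 7*(-D) = -7*D)
Q(m) = -6*m*(m + 21/m) (Q(m) = (m + 21/m)*(m - 7*m) = (m + 21/m)*(-6*m) = -6*m*(m + 21/m))
1571608 - Q(-1018) = 1571608 - (-126 - 6*(-1018)²) = 1571608 - (-126 - 6*1036324) = 1571608 - (-126 - 6217944) = 1571608 - 1*(-6218070) = 1571608 + 6218070 = 7789678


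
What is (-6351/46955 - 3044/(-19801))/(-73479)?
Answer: -17174869/68317537817445 ≈ -2.5140e-7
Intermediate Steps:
(-6351/46955 - 3044/(-19801))/(-73479) = (-6351*1/46955 - 3044*(-1/19801))*(-1/73479) = (-6351/46955 + 3044/19801)*(-1/73479) = (17174869/929755955)*(-1/73479) = -17174869/68317537817445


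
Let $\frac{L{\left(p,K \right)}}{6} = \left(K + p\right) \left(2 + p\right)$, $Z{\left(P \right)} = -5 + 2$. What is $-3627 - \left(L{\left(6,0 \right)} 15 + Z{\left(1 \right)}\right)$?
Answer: $-7944$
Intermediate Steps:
$Z{\left(P \right)} = -3$
$L{\left(p,K \right)} = 6 \left(2 + p\right) \left(K + p\right)$ ($L{\left(p,K \right)} = 6 \left(K + p\right) \left(2 + p\right) = 6 \left(2 + p\right) \left(K + p\right)$)
$-3627 - \left(L{\left(6,0 \right)} 15 + Z{\left(1 \right)}\right) = -3627 - \left(\left(6 \cdot 6^{2} + 12 \cdot 0 + 12 \cdot 6 + 6 \cdot 0 \cdot 6\right) 15 - 3\right) = -3627 - \left(\left(6 \cdot 36 + 0 + 72 + 0\right) 15 - 3\right) = -3627 - \left(\left(216 + 0 + 72 + 0\right) 15 - 3\right) = -3627 - \left(288 \cdot 15 - 3\right) = -3627 - \left(4320 - 3\right) = -3627 - 4317 = -7944$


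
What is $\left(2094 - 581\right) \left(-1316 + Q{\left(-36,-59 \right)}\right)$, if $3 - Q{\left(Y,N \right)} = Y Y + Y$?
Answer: $-3892949$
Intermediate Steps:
$Q{\left(Y,N \right)} = 3 - Y - Y^{2}$ ($Q{\left(Y,N \right)} = 3 - \left(Y Y + Y\right) = 3 - \left(Y^{2} + Y\right) = 3 - \left(Y + Y^{2}\right) = 3 - Y - Y^{2}$)
$\left(2094 - 581\right) \left(-1316 + Q{\left(-36,-59 \right)}\right) = \left(2094 - 581\right) \left(-1316 - 1257\right) = 1513 \left(-1316 + \left(3 + 36 - 1296\right)\right) = 1513 \left(-1316 - 1257\right) = 1513 \left(-2573\right) = -3892949$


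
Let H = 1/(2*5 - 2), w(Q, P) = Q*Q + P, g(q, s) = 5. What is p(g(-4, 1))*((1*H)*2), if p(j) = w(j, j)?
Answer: 15/2 ≈ 7.5000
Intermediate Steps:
w(Q, P) = P + Q² (w(Q, P) = Q² + P = P + Q²)
p(j) = j + j²
H = ⅛ (H = 1/(10 - 2) = 1/8 = ⅛ ≈ 0.12500)
p(g(-4, 1))*((1*H)*2) = (5*(1 + 5))*((1*(⅛))*2) = (5*6)*((⅛)*2) = 30*(¼) = 15/2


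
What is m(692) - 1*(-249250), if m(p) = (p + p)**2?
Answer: 2164706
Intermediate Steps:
m(p) = 4*p**2 (m(p) = (2*p)**2 = 4*p**2)
m(692) - 1*(-249250) = 4*692**2 - 1*(-249250) = 4*478864 + 249250 = 1915456 + 249250 = 2164706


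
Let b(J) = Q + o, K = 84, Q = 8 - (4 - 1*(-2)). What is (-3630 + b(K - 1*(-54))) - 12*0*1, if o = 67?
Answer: -3561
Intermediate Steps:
Q = 2 (Q = 8 - (4 + 2) = 8 - 1*6 = 8 - 6 = 2)
b(J) = 69 (b(J) = 2 + 67 = 69)
(-3630 + b(K - 1*(-54))) - 12*0*1 = (-3630 + 69) - 12*0*1 = -3561 + 0*1 = -3561 + 0 = -3561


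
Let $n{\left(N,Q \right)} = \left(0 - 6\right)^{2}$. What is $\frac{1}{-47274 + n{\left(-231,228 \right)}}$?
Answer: $- \frac{1}{47238} \approx -2.1169 \cdot 10^{-5}$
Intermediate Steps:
$n{\left(N,Q \right)} = 36$ ($n{\left(N,Q \right)} = \left(-6\right)^{2} = 36$)
$\frac{1}{-47274 + n{\left(-231,228 \right)}} = \frac{1}{-47274 + 36} = \frac{1}{-47238} = - \frac{1}{47238}$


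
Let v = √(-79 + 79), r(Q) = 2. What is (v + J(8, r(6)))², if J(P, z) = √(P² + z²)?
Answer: 68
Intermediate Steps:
v = 0 (v = √0 = 0)
(v + J(8, r(6)))² = (0 + √(8² + 2²))² = (0 + √(64 + 4))² = (0 + √68)² = (0 + 2*√17)² = (2*√17)² = 68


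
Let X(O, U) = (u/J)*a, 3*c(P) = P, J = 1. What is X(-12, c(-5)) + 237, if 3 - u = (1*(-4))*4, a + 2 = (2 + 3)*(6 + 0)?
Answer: 769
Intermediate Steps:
c(P) = P/3
a = 28 (a = -2 + (2 + 3)*(6 + 0) = -2 + 5*6 = -2 + 30 = 28)
u = 19 (u = 3 - 1*(-4)*4 = 3 - (-4)*4 = 3 - 1*(-16) = 3 + 16 = 19)
X(O, U) = 532 (X(O, U) = (19/1)*28 = (19*1)*28 = 19*28 = 532)
X(-12, c(-5)) + 237 = 532 + 237 = 769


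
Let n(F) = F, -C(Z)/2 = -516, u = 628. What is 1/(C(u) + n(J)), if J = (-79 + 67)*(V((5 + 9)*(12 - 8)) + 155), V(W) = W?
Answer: -1/1500 ≈ -0.00066667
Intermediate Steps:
C(Z) = 1032 (C(Z) = -2*(-516) = 1032)
J = -2532 (J = (-79 + 67)*((5 + 9)*(12 - 8) + 155) = -12*(14*4 + 155) = -12*(56 + 155) = -12*211 = -2532)
1/(C(u) + n(J)) = 1/(1032 - 2532) = 1/(-1500) = -1/1500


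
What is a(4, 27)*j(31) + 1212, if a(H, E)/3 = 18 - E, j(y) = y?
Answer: 375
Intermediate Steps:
a(H, E) = 54 - 3*E (a(H, E) = 3*(18 - E) = 54 - 3*E)
a(4, 27)*j(31) + 1212 = (54 - 3*27)*31 + 1212 = (54 - 81)*31 + 1212 = -27*31 + 1212 = -837 + 1212 = 375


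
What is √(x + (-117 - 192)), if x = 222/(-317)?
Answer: 5*I*√1244859/317 ≈ 17.598*I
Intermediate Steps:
x = -222/317 (x = 222*(-1/317) = -222/317 ≈ -0.70032)
√(x + (-117 - 192)) = √(-222/317 + (-117 - 192)) = √(-222/317 - 309) = √(-98175/317) = 5*I*√1244859/317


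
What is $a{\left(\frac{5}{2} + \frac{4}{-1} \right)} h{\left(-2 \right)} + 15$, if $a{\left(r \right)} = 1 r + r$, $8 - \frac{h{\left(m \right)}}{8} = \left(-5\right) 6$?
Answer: $-897$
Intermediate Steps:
$h{\left(m \right)} = 304$ ($h{\left(m \right)} = 64 - 8 \left(\left(-5\right) 6\right) = 64 - -240 = 64 + 240 = 304$)
$a{\left(r \right)} = 2 r$ ($a{\left(r \right)} = r + r = 2 r$)
$a{\left(\frac{5}{2} + \frac{4}{-1} \right)} h{\left(-2 \right)} + 15 = 2 \left(\frac{5}{2} + \frac{4}{-1}\right) 304 + 15 = 2 \left(5 \cdot \frac{1}{2} + 4 \left(-1\right)\right) 304 + 15 = 2 \left(\frac{5}{2} - 4\right) 304 + 15 = 2 \left(- \frac{3}{2}\right) 304 + 15 = \left(-3\right) 304 + 15 = -912 + 15 = -897$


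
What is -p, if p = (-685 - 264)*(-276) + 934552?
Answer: -1196476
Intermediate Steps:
p = 1196476 (p = -949*(-276) + 934552 = 261924 + 934552 = 1196476)
-p = -1*1196476 = -1196476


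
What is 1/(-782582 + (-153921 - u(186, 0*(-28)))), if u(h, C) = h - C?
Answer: -1/936689 ≈ -1.0676e-6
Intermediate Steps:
1/(-782582 + (-153921 - u(186, 0*(-28)))) = 1/(-782582 + (-153921 - (186 - 0*(-28)))) = 1/(-782582 + (-153921 - (186 - 1*0))) = 1/(-782582 + (-153921 - (186 + 0))) = 1/(-782582 + (-153921 - 1*186)) = 1/(-782582 + (-153921 - 186)) = 1/(-782582 - 154107) = 1/(-936689) = -1/936689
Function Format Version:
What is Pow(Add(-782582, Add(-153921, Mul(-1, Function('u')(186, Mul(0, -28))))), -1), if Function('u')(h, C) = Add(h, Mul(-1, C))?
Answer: Rational(-1, 936689) ≈ -1.0676e-6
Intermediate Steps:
Pow(Add(-782582, Add(-153921, Mul(-1, Function('u')(186, Mul(0, -28))))), -1) = Pow(Add(-782582, Add(-153921, Mul(-1, Add(186, Mul(-1, Mul(0, -28)))))), -1) = Pow(Add(-782582, Add(-153921, Mul(-1, Add(186, Mul(-1, 0))))), -1) = Pow(Add(-782582, Add(-153921, Mul(-1, Add(186, 0)))), -1) = Pow(Add(-782582, Add(-153921, Mul(-1, 186))), -1) = Pow(Add(-782582, Add(-153921, -186)), -1) = Pow(Add(-782582, -154107), -1) = Pow(-936689, -1) = Rational(-1, 936689)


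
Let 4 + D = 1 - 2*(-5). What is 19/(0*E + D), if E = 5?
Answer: 19/7 ≈ 2.7143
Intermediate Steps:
D = 7 (D = -4 + (1 - 2*(-5)) = -4 + (1 + 10) = -4 + 11 = 7)
19/(0*E + D) = 19/(0*5 + 7) = 19/(0 + 7) = 19/7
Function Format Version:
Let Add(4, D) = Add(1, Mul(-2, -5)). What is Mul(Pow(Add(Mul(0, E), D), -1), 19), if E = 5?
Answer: Rational(19, 7) ≈ 2.7143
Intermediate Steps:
D = 7 (D = Add(-4, Add(1, Mul(-2, -5))) = Add(-4, Add(1, 10)) = Add(-4, 11) = 7)
Mul(Pow(Add(Mul(0, E), D), -1), 19) = Mul(Pow(Add(Mul(0, 5), 7), -1), 19) = Mul(Pow(Add(0, 7), -1), 19) = Mul(Pow(7, -1), 19) = Mul(Rational(1, 7), 19) = Rational(19, 7)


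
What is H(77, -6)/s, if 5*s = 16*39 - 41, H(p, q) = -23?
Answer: -115/583 ≈ -0.19726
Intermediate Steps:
s = 583/5 (s = (16*39 - 41)/5 = (624 - 41)/5 = (⅕)*583 = 583/5 ≈ 116.60)
H(77, -6)/s = -23/583/5 = -23*5/583 = -115/583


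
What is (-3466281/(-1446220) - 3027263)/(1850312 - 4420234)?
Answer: 4378084829579/3716672594840 ≈ 1.1780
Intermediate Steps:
(-3466281/(-1446220) - 3027263)/(1850312 - 4420234) = (-3466281*(-1/1446220) - 3027263)/(-2569922) = (3466281/1446220 - 3027263)*(-1/2569922) = -4378084829579/1446220*(-1/2569922) = 4378084829579/3716672594840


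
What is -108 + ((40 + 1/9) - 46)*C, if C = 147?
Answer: -2921/3 ≈ -973.67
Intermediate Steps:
-108 + ((40 + 1/9) - 46)*C = -108 + ((40 + 1/9) - 46)*147 = -108 + ((40 + ⅑) - 46)*147 = -108 + (361/9 - 46)*147 = -108 - 53/9*147 = -108 - 2597/3 = -2921/3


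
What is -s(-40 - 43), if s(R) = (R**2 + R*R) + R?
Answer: -13695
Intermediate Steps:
s(R) = R + 2*R**2 (s(R) = (R**2 + R**2) + R = 2*R**2 + R = R + 2*R**2)
-s(-40 - 43) = -(-40 - 43)*(1 + 2*(-40 - 43)) = -(-83)*(1 + 2*(-83)) = -(-83)*(1 - 166) = -(-83)*(-165) = -1*13695 = -13695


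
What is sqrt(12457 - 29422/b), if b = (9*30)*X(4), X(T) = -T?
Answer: sqrt(101122365)/90 ≈ 111.73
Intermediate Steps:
b = -1080 (b = (9*30)*(-1*4) = 270*(-4) = -1080)
sqrt(12457 - 29422/b) = sqrt(12457 - 29422/(-1080)) = sqrt(12457 - 29422*(-1/1080)) = sqrt(12457 + 14711/540) = sqrt(6741491/540) = sqrt(101122365)/90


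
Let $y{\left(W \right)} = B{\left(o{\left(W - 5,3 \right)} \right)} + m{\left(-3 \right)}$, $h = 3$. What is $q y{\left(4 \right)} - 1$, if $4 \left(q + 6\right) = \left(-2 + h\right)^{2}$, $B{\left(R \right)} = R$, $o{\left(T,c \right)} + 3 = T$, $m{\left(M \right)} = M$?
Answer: $\frac{157}{4} \approx 39.25$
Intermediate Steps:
$o{\left(T,c \right)} = -3 + T$
$q = - \frac{23}{4}$ ($q = -6 + \frac{\left(-2 + 3\right)^{2}}{4} = -6 + \frac{1^{2}}{4} = -6 + \frac{1}{4} \cdot 1 = -6 + \frac{1}{4} = - \frac{23}{4} \approx -5.75$)
$y{\left(W \right)} = -11 + W$ ($y{\left(W \right)} = \left(-3 + \left(W - 5\right)\right) - 3 = \left(-3 + \left(-5 + W\right)\right) - 3 = \left(-8 + W\right) - 3 = -11 + W$)
$q y{\left(4 \right)} - 1 = - \frac{23 \left(-11 + 4\right)}{4} - 1 = \left(- \frac{23}{4}\right) \left(-7\right) - 1 = \frac{161}{4} - 1 = \frac{157}{4}$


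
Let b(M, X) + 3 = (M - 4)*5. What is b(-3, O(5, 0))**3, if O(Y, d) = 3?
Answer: -54872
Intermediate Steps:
b(M, X) = -23 + 5*M (b(M, X) = -3 + (M - 4)*5 = -3 + (-4 + M)*5 = -3 + (-20 + 5*M) = -23 + 5*M)
b(-3, O(5, 0))**3 = (-23 + 5*(-3))**3 = (-23 - 15)**3 = (-38)**3 = -54872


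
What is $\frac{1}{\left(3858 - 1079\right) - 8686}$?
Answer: $- \frac{1}{5907} \approx -0.00016929$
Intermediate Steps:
$\frac{1}{\left(3858 - 1079\right) - 8686} = \frac{1}{2779 - 8686} = \frac{1}{-5907} = - \frac{1}{5907}$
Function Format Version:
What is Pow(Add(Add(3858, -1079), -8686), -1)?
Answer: Rational(-1, 5907) ≈ -0.00016929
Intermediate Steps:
Pow(Add(Add(3858, -1079), -8686), -1) = Pow(Add(2779, -8686), -1) = Pow(-5907, -1) = Rational(-1, 5907)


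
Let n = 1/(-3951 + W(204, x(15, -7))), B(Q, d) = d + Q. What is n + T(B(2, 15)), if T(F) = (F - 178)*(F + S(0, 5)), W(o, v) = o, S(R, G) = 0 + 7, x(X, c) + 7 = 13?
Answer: -14478409/3747 ≈ -3864.0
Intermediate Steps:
x(X, c) = 6 (x(X, c) = -7 + 13 = 6)
S(R, G) = 7
B(Q, d) = Q + d
T(F) = (-178 + F)*(7 + F) (T(F) = (F - 178)*(F + 7) = (-178 + F)*(7 + F))
n = -1/3747 (n = 1/(-3951 + 204) = 1/(-3747) = -1/3747 ≈ -0.00026688)
n + T(B(2, 15)) = -1/3747 + (-1246 + (2 + 15)² - 171*(2 + 15)) = -1/3747 + (-1246 + 17² - 171*17) = -1/3747 + (-1246 + 289 - 2907) = -1/3747 - 3864 = -14478409/3747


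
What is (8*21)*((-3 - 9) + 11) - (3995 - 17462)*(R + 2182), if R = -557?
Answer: 21883707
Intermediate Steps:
(8*21)*((-3 - 9) + 11) - (3995 - 17462)*(R + 2182) = (8*21)*((-3 - 9) + 11) - (3995 - 17462)*(-557 + 2182) = 168*(-12 + 11) - (-13467)*1625 = 168*(-1) - 1*(-21883875) = -168 + 21883875 = 21883707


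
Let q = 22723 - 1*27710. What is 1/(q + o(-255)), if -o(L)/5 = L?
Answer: -1/3712 ≈ -0.00026940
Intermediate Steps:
o(L) = -5*L
q = -4987 (q = 22723 - 27710 = -4987)
1/(q + o(-255)) = 1/(-4987 - 5*(-255)) = 1/(-4987 + 1275) = 1/(-3712) = -1/3712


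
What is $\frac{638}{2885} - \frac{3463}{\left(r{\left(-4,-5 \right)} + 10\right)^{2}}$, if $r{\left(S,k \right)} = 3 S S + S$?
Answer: $- \frac{8130347}{8412660} \approx -0.96644$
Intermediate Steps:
$r{\left(S,k \right)} = S + 3 S^{2}$ ($r{\left(S,k \right)} = 3 S^{2} + S = S + 3 S^{2}$)
$\frac{638}{2885} - \frac{3463}{\left(r{\left(-4,-5 \right)} + 10\right)^{2}} = \frac{638}{2885} - \frac{3463}{\left(- 4 \left(1 + 3 \left(-4\right)\right) + 10\right)^{2}} = 638 \cdot \frac{1}{2885} - \frac{3463}{\left(- 4 \left(1 - 12\right) + 10\right)^{2}} = \frac{638}{2885} - \frac{3463}{\left(\left(-4\right) \left(-11\right) + 10\right)^{2}} = \frac{638}{2885} - \frac{3463}{\left(44 + 10\right)^{2}} = \frac{638}{2885} - \frac{3463}{54^{2}} = \frac{638}{2885} - \frac{3463}{2916} = - \frac{8130347}{8412660}$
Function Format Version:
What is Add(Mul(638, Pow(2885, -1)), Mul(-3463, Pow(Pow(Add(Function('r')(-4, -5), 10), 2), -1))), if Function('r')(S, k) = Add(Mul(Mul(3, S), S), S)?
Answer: Rational(-8130347, 8412660) ≈ -0.96644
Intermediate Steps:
Function('r')(S, k) = Add(S, Mul(3, Pow(S, 2))) (Function('r')(S, k) = Add(Mul(3, Pow(S, 2)), S) = Add(S, Mul(3, Pow(S, 2))))
Add(Mul(638, Pow(2885, -1)), Mul(-3463, Pow(Pow(Add(Function('r')(-4, -5), 10), 2), -1))) = Add(Mul(638, Pow(2885, -1)), Mul(-3463, Pow(Pow(Add(Mul(-4, Add(1, Mul(3, -4))), 10), 2), -1))) = Add(Mul(638, Rational(1, 2885)), Mul(-3463, Pow(Pow(Add(Mul(-4, Add(1, -12)), 10), 2), -1))) = Add(Rational(638, 2885), Mul(-3463, Pow(Pow(Add(Mul(-4, -11), 10), 2), -1))) = Add(Rational(638, 2885), Mul(-3463, Pow(Pow(Add(44, 10), 2), -1))) = Add(Rational(638, 2885), Mul(-3463, Pow(Pow(54, 2), -1))) = Add(Rational(638, 2885), Mul(-3463, Pow(2916, -1))) = Add(Rational(638, 2885), Mul(-3463, Rational(1, 2916))) = Add(Rational(638, 2885), Rational(-3463, 2916)) = Rational(-8130347, 8412660)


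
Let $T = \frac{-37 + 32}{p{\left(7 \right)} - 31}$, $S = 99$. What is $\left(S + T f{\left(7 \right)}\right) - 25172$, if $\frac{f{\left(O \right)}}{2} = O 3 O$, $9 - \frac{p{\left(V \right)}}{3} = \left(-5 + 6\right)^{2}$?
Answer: $-24863$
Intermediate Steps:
$p{\left(V \right)} = 24$ ($p{\left(V \right)} = 27 - 3 \left(-5 + 6\right)^{2} = 27 - 3 \cdot 1^{2} = 27 - 3 = 24$)
$f{\left(O \right)} = 6 O^{2}$ ($f{\left(O \right)} = 2 O 3 O = 2 \cdot 3 O^{2} = 6 O^{2}$)
$T = \frac{5}{7}$ ($T = \frac{-37 + 32}{24 - 31} = - \frac{5}{-7} = \left(-5\right) \left(- \frac{1}{7}\right) = \frac{5}{7} \approx 0.71429$)
$\left(S + T f{\left(7 \right)}\right) - 25172 = \left(99 + \frac{5 \cdot 6 \cdot 7^{2}}{7}\right) - 25172 = \left(99 + \frac{5 \cdot 6 \cdot 49}{7}\right) - 25172 = \left(99 + \frac{5}{7} \cdot 294\right) - 25172 = \left(99 + 210\right) - 25172 = 309 - 25172 = -24863$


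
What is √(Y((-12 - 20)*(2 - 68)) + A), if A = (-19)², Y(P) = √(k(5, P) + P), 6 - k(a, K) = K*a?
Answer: √(361 + 3*I*√938) ≈ 19.151 + 2.3989*I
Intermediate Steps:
k(a, K) = 6 - K*a
Y(P) = √(6 - 4*P) (Y(P) = √((6 - 1*P*5) + P) = √((6 - 5*P) + P) = √(6 - 4*P))
A = 361
√(Y((-12 - 20)*(2 - 68)) + A) = √(√(6 - 4*(-12 - 20)*(2 - 68)) + 361) = √(√(6 - (-128)*(-66)) + 361) = √(√(6 - 4*2112) + 361) = √(√(6 - 8448) + 361) = √(√(-8442) + 361) = √(3*I*√938 + 361) = √(361 + 3*I*√938)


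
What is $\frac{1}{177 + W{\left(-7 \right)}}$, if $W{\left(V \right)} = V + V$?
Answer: $\frac{1}{163} \approx 0.006135$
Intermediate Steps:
$W{\left(V \right)} = 2 V$
$\frac{1}{177 + W{\left(-7 \right)}} = \frac{1}{177 + 2 \left(-7\right)} = \frac{1}{177 - 14} = \frac{1}{163}$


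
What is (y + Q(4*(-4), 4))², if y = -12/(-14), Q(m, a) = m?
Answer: 11236/49 ≈ 229.31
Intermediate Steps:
y = 6/7 (y = -12*(-1/14) = 6/7 ≈ 0.85714)
(y + Q(4*(-4), 4))² = (6/7 + 4*(-4))² = (6/7 - 16)² = (-106/7)² = 11236/49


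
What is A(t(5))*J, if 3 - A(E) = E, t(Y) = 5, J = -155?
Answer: 310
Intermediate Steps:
A(E) = 3 - E
A(t(5))*J = (3 - 1*5)*(-155) = (3 - 5)*(-155) = -2*(-155) = 310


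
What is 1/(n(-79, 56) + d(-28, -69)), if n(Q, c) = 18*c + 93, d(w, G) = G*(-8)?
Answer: 1/1653 ≈ 0.00060496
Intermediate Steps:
d(w, G) = -8*G
n(Q, c) = 93 + 18*c
1/(n(-79, 56) + d(-28, -69)) = 1/((93 + 18*56) - 8*(-69)) = 1/((93 + 1008) + 552) = 1/(1101 + 552) = 1/1653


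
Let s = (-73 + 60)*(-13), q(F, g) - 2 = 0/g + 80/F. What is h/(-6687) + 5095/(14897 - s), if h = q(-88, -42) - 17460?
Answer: 1067751953/361115832 ≈ 2.9568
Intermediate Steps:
q(F, g) = 2 + 80/F (q(F, g) = 2 + (0/g + 80/F) = 2 + (0 + 80/F) = 2 + 80/F)
s = 169 (s = -13*(-13) = 169)
h = -192048/11 (h = (2 + 80/(-88)) - 17460 = (2 + 80*(-1/88)) - 17460 = (2 - 10/11) - 17460 = 12/11 - 17460 = -192048/11 ≈ -17459.)
h/(-6687) + 5095/(14897 - s) = -192048/11/(-6687) + 5095/(14897 - 1*169) = -192048/11*(-1/6687) + 5095/(14897 - 169) = 64016/24519 + 5095/14728 = 1067751953/361115832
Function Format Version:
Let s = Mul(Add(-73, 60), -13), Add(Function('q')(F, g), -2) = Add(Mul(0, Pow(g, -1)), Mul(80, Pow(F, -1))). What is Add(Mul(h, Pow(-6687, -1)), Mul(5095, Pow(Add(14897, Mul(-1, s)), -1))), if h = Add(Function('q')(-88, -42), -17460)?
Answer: Rational(1067751953, 361115832) ≈ 2.9568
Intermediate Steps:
Function('q')(F, g) = Add(2, Mul(80, Pow(F, -1))) (Function('q')(F, g) = Add(2, Add(Mul(0, Pow(g, -1)), Mul(80, Pow(F, -1)))) = Add(2, Add(0, Mul(80, Pow(F, -1)))) = Add(2, Mul(80, Pow(F, -1))))
s = 169 (s = Mul(-13, -13) = 169)
h = Rational(-192048, 11) (h = Add(Add(2, Mul(80, Pow(-88, -1))), -17460) = Add(Add(2, Mul(80, Rational(-1, 88))), -17460) = Add(Add(2, Rational(-10, 11)), -17460) = Add(Rational(12, 11), -17460) = Rational(-192048, 11) ≈ -17459.)
Add(Mul(h, Pow(-6687, -1)), Mul(5095, Pow(Add(14897, Mul(-1, s)), -1))) = Add(Mul(Rational(-192048, 11), Pow(-6687, -1)), Mul(5095, Pow(Add(14897, Mul(-1, 169)), -1))) = Add(Mul(Rational(-192048, 11), Rational(-1, 6687)), Mul(5095, Pow(Add(14897, -169), -1))) = Add(Rational(64016, 24519), Mul(5095, Pow(14728, -1))) = Add(Rational(64016, 24519), Mul(5095, Rational(1, 14728))) = Add(Rational(64016, 24519), Rational(5095, 14728)) = Rational(1067751953, 361115832)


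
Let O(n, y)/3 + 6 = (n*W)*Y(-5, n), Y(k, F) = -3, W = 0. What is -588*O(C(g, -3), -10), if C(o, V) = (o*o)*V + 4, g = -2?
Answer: 10584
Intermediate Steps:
C(o, V) = 4 + V*o**2 (C(o, V) = o**2*V + 4 = V*o**2 + 4 = 4 + V*o**2)
O(n, y) = -18 (O(n, y) = -18 + 3*((n*0)*(-3)) = -18 + 3*(0*(-3)) = -18 + 3*0 = -18 + 0 = -18)
-588*O(C(g, -3), -10) = -588*(-18) = 10584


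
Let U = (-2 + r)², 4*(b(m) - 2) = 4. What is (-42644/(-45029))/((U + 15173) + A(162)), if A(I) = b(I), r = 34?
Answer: 10661/182367450 ≈ 5.8459e-5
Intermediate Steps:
b(m) = 3 (b(m) = 2 + (¼)*4 = 2 + 1 = 3)
U = 1024 (U = (-2 + 34)² = 32² = 1024)
A(I) = 3
(-42644/(-45029))/((U + 15173) + A(162)) = (-42644/(-45029))/((1024 + 15173) + 3) = (-42644*(-1/45029))/(16197 + 3) = (42644/45029)/16200 = (42644/45029)*(1/16200) = 10661/182367450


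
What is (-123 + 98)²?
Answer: 625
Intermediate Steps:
(-123 + 98)² = (-25)² = 625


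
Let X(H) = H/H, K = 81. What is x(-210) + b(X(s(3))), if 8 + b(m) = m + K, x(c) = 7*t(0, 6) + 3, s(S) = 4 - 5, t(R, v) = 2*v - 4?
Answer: 133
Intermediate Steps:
t(R, v) = -4 + 2*v
s(S) = -1
X(H) = 1
x(c) = 59 (x(c) = 7*(-4 + 2*6) + 3 = 7*(-4 + 12) + 3 = 7*8 + 3 = 56 + 3 = 59)
b(m) = 73 + m (b(m) = -8 + (m + 81) = -8 + (81 + m) = 73 + m)
x(-210) + b(X(s(3))) = 59 + (73 + 1) = 59 + 74 = 133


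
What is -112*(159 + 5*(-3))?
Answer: -16128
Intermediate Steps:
-112*(159 + 5*(-3)) = -112*(159 - 15) = -112*144 = -16128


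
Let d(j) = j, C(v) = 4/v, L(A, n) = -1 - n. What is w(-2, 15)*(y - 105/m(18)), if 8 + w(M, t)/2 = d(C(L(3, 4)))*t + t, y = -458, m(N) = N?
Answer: 13915/3 ≈ 4638.3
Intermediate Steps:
w(M, t) = -16 + 2*t/5 (w(M, t) = -16 + 2*((4/(-1 - 1*4))*t + t) = -16 + 2*((4/(-1 - 4))*t + t) = -16 + 2*((4/(-5))*t + t) = -16 + 2*((4*(-⅕))*t + t) = -16 + 2*(-4*t/5 + t) = -16 + 2*(t/5) = -16 + 2*t/5)
w(-2, 15)*(y - 105/m(18)) = (-16 + (⅖)*15)*(-458 - 105/18) = (-16 + 6)*(-458 - 105*1/18) = -10*(-458 - 35/6) = -10*(-2783/6) = 13915/3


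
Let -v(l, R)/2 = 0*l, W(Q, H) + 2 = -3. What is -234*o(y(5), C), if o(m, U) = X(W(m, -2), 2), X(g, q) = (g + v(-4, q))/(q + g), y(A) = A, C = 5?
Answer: -390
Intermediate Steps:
W(Q, H) = -5 (W(Q, H) = -2 - 3 = -5)
v(l, R) = 0 (v(l, R) = -0*l = -2*0 = 0)
X(g, q) = g/(g + q) (X(g, q) = (g + 0)/(q + g) = g/(g + q))
o(m, U) = 5/3 (o(m, U) = -5/(-5 + 2) = -5/(-3) = -5*(-⅓) = 5/3)
-234*o(y(5), C) = -234*5/3 = -390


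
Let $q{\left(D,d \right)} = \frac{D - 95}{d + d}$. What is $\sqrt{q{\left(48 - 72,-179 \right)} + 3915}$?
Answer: $\frac{\sqrt{501804662}}{358} \approx 62.573$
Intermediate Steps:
$q{\left(D,d \right)} = \frac{-95 + D}{2 d}$
$\sqrt{q{\left(48 - 72,-179 \right)} + 3915} = \sqrt{\frac{-95 + \left(48 - 72\right)}{2 \left(-179\right)} + 3915} = \sqrt{\frac{1}{2} \left(- \frac{1}{179}\right) \left(-95 - 24\right) + 3915} = \sqrt{\frac{1}{2} \left(- \frac{1}{179}\right) \left(-119\right) + 3915} = \sqrt{\frac{119}{358} + 3915} = \sqrt{\frac{1401689}{358}} = \frac{\sqrt{501804662}}{358}$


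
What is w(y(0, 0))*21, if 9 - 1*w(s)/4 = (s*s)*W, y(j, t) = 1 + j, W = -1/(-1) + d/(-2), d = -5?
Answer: 462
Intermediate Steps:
W = 7/2 (W = -1/(-1) - 5/(-2) = -1*(-1) - 5*(-1/2) = 1 + 5/2 = 7/2 ≈ 3.5000)
w(s) = 36 - 14*s**2 (w(s) = 36 - 4*s*s*7/2 = 36 - 4*s**2*7/2 = 36 - 14*s**2)
w(y(0, 0))*21 = (36 - 14*(1 + 0)**2)*21 = (36 - 14*1**2)*21 = (36 - 14*1)*21 = (36 - 14)*21 = 22*21 = 462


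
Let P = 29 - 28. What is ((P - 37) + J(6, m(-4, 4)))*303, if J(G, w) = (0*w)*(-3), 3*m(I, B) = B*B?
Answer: -10908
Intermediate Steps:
P = 1
m(I, B) = B**2/3 (m(I, B) = (B*B)/3 = B**2/3)
J(G, w) = 0 (J(G, w) = 0*(-3) = 0)
((P - 37) + J(6, m(-4, 4)))*303 = ((1 - 37) + 0)*303 = (-36 + 0)*303 = -36*303 = -10908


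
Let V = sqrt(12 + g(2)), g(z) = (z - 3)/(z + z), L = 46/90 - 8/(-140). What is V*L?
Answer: 179*sqrt(47)/630 ≈ 1.9479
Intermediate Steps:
L = 179/315 (L = 46*(1/90) - 8*(-1/140) = 23/45 + 2/35 = 179/315 ≈ 0.56825)
g(z) = (-3 + z)/(2*z) (g(z) = (-3 + z)/((2*z)) = (-3 + z)*(1/(2*z)) = (-3 + z)/(2*z))
V = sqrt(47)/2 (V = sqrt(12 + (1/2)*(-3 + 2)/2) = sqrt(12 + (1/2)*(1/2)*(-1)) = sqrt(12 - 1/4) = sqrt(47/4) = sqrt(47)/2 ≈ 3.4278)
V*L = (sqrt(47)/2)*(179/315) = 179*sqrt(47)/630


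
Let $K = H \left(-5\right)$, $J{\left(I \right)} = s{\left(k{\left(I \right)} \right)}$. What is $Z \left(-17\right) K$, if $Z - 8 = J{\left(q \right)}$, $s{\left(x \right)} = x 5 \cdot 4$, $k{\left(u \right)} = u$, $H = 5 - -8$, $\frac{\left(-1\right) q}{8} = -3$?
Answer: $539240$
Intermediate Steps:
$q = 24$ ($q = \left(-8\right) \left(-3\right) = 24$)
$H = 13$ ($H = 5 + 8 = 13$)
$s{\left(x \right)} = 20 x$ ($s{\left(x \right)} = 5 x 4 = 20 x$)
$J{\left(I \right)} = 20 I$
$Z = 488$ ($Z = 8 + 20 \cdot 24 = 8 + 480 = 488$)
$K = -65$ ($K = 13 \left(-5\right) = -65$)
$Z \left(-17\right) K = 488 \left(-17\right) \left(-65\right) = \left(-8296\right) \left(-65\right) = 539240$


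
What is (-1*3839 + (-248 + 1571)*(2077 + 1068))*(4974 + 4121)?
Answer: 37807878620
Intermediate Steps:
(-1*3839 + (-248 + 1571)*(2077 + 1068))*(4974 + 4121) = (-3839 + 1323*3145)*9095 = (-3839 + 4160835)*9095 = 4156996*9095 = 37807878620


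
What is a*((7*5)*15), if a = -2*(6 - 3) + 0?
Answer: -3150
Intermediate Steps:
a = -6 (a = -2*3 + 0 = -6 + 0 = -6)
a*((7*5)*15) = -6*7*5*15 = -210*15 = -6*525 = -3150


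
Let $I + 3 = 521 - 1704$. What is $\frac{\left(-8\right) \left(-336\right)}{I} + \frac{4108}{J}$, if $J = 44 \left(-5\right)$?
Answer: $- \frac{682931}{32615} \approx -20.939$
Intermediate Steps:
$J = -220$
$I = -1186$ ($I = -3 + \left(521 - 1704\right) = -3 - 1183 = -1186$)
$\frac{\left(-8\right) \left(-336\right)}{I} + \frac{4108}{J} = \frac{\left(-8\right) \left(-336\right)}{-1186} + \frac{4108}{-220} = 2688 \left(- \frac{1}{1186}\right) + 4108 \left(- \frac{1}{220}\right) = - \frac{1344}{593} - \frac{1027}{55} = - \frac{682931}{32615}$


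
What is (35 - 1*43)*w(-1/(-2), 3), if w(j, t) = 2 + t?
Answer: -40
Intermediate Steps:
(35 - 1*43)*w(-1/(-2), 3) = (35 - 1*43)*(2 + 3) = (35 - 43)*5 = -8*5 = -40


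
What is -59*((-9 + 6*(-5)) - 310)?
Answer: 20591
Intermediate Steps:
-59*((-9 + 6*(-5)) - 310) = -59*((-9 - 30) - 310) = -59*(-39 - 310) = -59*(-349) = 20591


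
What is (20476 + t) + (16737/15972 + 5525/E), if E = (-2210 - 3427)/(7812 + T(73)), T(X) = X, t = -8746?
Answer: 120126966563/30011388 ≈ 4002.7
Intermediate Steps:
E = -5637/7885 (E = (-2210 - 3427)/(7812 + 73) = -5637/7885 ≈ -0.71490)
(20476 + t) + (16737/15972 + 5525/E) = (20476 - 8746) + (16737/15972 + 5525/(-5637/7885)) = 11730 + (16737*(1/15972) + 5525*(-7885/5637)) = 11730 + (5579/5324 - 43564625/5637) = 11730 - 231906614677/30011388 = 120126966563/30011388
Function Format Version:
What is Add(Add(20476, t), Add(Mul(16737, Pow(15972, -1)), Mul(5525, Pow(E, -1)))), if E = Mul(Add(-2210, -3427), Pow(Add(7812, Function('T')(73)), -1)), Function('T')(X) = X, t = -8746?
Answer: Rational(120126966563, 30011388) ≈ 4002.7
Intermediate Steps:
E = Rational(-5637, 7885) (E = Mul(Add(-2210, -3427), Pow(Add(7812, 73), -1)) = Mul(-5637, Pow(7885, -1)) = Mul(-5637, Rational(1, 7885)) = Rational(-5637, 7885) ≈ -0.71490)
Add(Add(20476, t), Add(Mul(16737, Pow(15972, -1)), Mul(5525, Pow(E, -1)))) = Add(Add(20476, -8746), Add(Mul(16737, Pow(15972, -1)), Mul(5525, Pow(Rational(-5637, 7885), -1)))) = Add(11730, Add(Mul(16737, Rational(1, 15972)), Mul(5525, Rational(-7885, 5637)))) = Add(11730, Add(Rational(5579, 5324), Rational(-43564625, 5637))) = Add(11730, Rational(-231906614677, 30011388)) = Rational(120126966563, 30011388)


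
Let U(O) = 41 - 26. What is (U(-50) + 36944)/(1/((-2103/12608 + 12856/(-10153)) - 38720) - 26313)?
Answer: -183194411024190033/130425459076560455 ≈ -1.4046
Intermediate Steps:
U(O) = 15
(U(-50) + 36944)/(1/((-2103/12608 + 12856/(-10153)) - 38720) - 26313) = (15 + 36944)/(1/((-2103/12608 + 12856/(-10153)) - 38720) - 26313) = 36959/(1/((-2103*1/12608 + 12856*(-1/10153)) - 38720) - 26313) = 36959/(1/((-2103/12608 - 12856/10153) - 38720) - 26313) = 36959/(1/(-183440207/128009024 - 38720) - 26313) = 36959/(1/(-4956692849487/128009024) - 26313) = 36959/(-128009024/4956692849487 - 26313) = 36959/(-130425459076560455/4956692849487) = 36959*(-4956692849487/130425459076560455) = -183194411024190033/130425459076560455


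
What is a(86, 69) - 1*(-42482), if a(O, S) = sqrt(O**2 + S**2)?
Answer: 42482 + sqrt(12157) ≈ 42592.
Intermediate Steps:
a(86, 69) - 1*(-42482) = sqrt(86**2 + 69**2) - 1*(-42482) = sqrt(7396 + 4761) + 42482 = sqrt(12157) + 42482 = 42482 + sqrt(12157)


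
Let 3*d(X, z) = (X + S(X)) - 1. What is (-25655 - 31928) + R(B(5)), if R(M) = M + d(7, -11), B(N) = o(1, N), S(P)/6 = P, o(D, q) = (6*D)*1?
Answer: -57561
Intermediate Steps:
o(D, q) = 6*D
S(P) = 6*P
d(X, z) = -⅓ + 7*X/3 (d(X, z) = ((X + 6*X) - 1)/3 = (7*X - 1)/3 = (-1 + 7*X)/3 = -⅓ + 7*X/3)
B(N) = 6 (B(N) = 6*1 = 6)
R(M) = 16 + M (R(M) = M + (-⅓ + (7/3)*7) = M + (-⅓ + 49/3) = M + 16 = 16 + M)
(-25655 - 31928) + R(B(5)) = (-25655 - 31928) + (16 + 6) = -57583 + 22 = -57561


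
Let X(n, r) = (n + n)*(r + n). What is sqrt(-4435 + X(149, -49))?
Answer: sqrt(25365) ≈ 159.26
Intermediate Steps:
X(n, r) = 2*n*(n + r) (X(n, r) = (2*n)*(n + r) = 2*n*(n + r))
sqrt(-4435 + X(149, -49)) = sqrt(-4435 + 2*149*(149 - 49)) = sqrt(-4435 + 2*149*100) = sqrt(-4435 + 29800) = sqrt(25365)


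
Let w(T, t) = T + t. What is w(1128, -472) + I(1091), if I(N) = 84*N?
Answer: 92300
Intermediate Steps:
w(1128, -472) + I(1091) = (1128 - 472) + 84*1091 = 656 + 91644 = 92300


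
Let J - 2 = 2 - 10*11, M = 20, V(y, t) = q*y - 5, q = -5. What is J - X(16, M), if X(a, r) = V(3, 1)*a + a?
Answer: 198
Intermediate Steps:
V(y, t) = -5 - 5*y (V(y, t) = -5*y - 5 = -5 - 5*y)
X(a, r) = -19*a (X(a, r) = (-5 - 5*3)*a + a = (-5 - 15)*a + a = -20*a + a = -19*a)
J = -106 (J = 2 + (2 - 10*11) = 2 + (2 - 110) = 2 - 108 = -106)
J - X(16, M) = -106 - (-19)*16 = -106 - 1*(-304) = -106 + 304 = 198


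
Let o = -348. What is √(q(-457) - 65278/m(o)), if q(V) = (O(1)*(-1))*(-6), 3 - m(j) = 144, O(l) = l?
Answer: 2*√2330871/141 ≈ 21.656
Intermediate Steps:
m(j) = -141 (m(j) = 3 - 1*144 = 3 - 144 = -141)
q(V) = 6 (q(V) = (1*(-1))*(-6) = -1*(-6) = 6)
√(q(-457) - 65278/m(o)) = √(6 - 65278/(-141)) = √(6 - 65278*(-1/141)) = √(6 + 65278/141) = √(66124/141) = 2*√2330871/141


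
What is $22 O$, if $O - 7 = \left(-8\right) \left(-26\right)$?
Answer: $4730$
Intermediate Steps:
$O = 215$ ($O = 7 - -208 = 7 + 208 = 215$)
$22 O = 22 \cdot 215 = 4730$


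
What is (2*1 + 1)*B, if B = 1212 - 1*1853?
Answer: -1923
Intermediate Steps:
B = -641 (B = 1212 - 1853 = -641)
(2*1 + 1)*B = (2*1 + 1)*(-641) = (2 + 1)*(-641) = 3*(-641) = -1923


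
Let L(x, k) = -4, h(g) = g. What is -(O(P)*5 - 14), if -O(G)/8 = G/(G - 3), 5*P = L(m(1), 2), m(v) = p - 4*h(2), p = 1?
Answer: 426/19 ≈ 22.421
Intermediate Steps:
m(v) = -7 (m(v) = 1 - 4*2 = 1 - 8 = -7)
P = -4/5 (P = (1/5)*(-4) = -4/5 ≈ -0.80000)
O(G) = -8*G/(-3 + G) (O(G) = -8*G/(G - 3) = -8*G/(-3 + G))
-(O(P)*5 - 14) = -(-8*(-4/5)/(-3 - 4/5)*5 - 14) = -(-8*(-4/5)/(-19/5)*5 - 14) = -(-8*(-4/5)*(-5/19)*5 - 14) = -(-32/19*5 - 14) = -(-160/19 - 14) = -1*(-426/19) = 426/19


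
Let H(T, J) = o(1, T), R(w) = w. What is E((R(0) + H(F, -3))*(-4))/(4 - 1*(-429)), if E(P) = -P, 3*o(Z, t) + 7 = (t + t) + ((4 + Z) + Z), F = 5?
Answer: 12/433 ≈ 0.027714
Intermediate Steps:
o(Z, t) = -1 + 2*Z/3 + 2*t/3 (o(Z, t) = -7/3 + ((t + t) + ((4 + Z) + Z))/3 = -7/3 + (2*t + (4 + 2*Z))/3 = -7/3 + (4 + 2*Z + 2*t)/3 = -7/3 + (4/3 + 2*Z/3 + 2*t/3) = -1 + 2*Z/3 + 2*t/3)
H(T, J) = -⅓ + 2*T/3 (H(T, J) = -1 + (⅔)*1 + 2*T/3 = -1 + ⅔ + 2*T/3 = -⅓ + 2*T/3)
E((R(0) + H(F, -3))*(-4))/(4 - 1*(-429)) = (-(0 + (-⅓ + (⅔)*5))*(-4))/(4 - 1*(-429)) = (-(0 + (-⅓ + 10/3))*(-4))/(4 + 429) = -(0 + 3)*(-4)/433 = -3*(-4)*(1/433) = -1*(-12)*(1/433) = 12*(1/433) = 12/433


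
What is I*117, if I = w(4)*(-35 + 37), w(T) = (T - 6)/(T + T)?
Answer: -117/2 ≈ -58.500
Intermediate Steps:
w(T) = (-6 + T)/(2*T) (w(T) = (-6 + T)/((2*T)) = (-6 + T)*(1/(2*T)) = (-6 + T)/(2*T))
I = -½ (I = ((½)*(-6 + 4)/4)*(-35 + 37) = ((½)*(¼)*(-2))*2 = -¼*2 = -½ ≈ -0.50000)
I*117 = -½*117 = -117/2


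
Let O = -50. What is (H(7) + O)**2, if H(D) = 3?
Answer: 2209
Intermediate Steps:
(H(7) + O)**2 = (3 - 50)**2 = (-47)**2 = 2209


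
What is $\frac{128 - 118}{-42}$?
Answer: $- \frac{5}{21} \approx -0.2381$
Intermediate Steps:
$\frac{128 - 118}{-42} = \left(- \frac{1}{42}\right) 10 = - \frac{5}{21}$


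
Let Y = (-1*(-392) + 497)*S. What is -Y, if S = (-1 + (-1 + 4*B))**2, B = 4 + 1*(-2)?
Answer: -32004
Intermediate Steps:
B = 2 (B = 4 - 2 = 2)
S = 36 (S = (-1 + (-1 + 4*2))**2 = (-1 + (-1 + 8))**2 = (-1 + 7)**2 = 6**2 = 36)
Y = 32004 (Y = (-1*(-392) + 497)*36 = (392 + 497)*36 = 889*36 = 32004)
-Y = -1*32004 = -32004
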